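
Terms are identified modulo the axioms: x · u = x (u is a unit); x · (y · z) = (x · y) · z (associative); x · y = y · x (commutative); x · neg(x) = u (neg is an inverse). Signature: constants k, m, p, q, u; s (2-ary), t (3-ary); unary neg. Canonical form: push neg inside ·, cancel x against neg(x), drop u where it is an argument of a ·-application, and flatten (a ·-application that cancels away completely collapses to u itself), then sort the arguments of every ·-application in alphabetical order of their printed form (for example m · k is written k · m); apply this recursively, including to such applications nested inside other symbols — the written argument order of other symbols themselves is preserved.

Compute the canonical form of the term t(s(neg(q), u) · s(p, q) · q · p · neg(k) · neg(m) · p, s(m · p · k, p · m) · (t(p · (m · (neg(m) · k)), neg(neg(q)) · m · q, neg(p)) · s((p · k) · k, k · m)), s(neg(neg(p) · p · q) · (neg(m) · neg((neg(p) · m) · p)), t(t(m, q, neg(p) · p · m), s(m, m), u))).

Answer: t(neg(k) · neg(m) · p · p · q · s(neg(q), u) · s(p, q), s(k · k · p, k · m) · s(k · m · p, m · p) · t(k · p, m · q · q, neg(p)), s(neg(m) · neg(m) · neg(q), t(t(m, q, m), s(m, m), u)))

Derivation:
Work inside:  s(m · p · k, p · m) · (t(p · (m · (neg(m) · k)), neg(neg(q)) · m · q, neg(p)) · s((p · k) · k, k · m))
Push neg inside:  distribute neg over · and collapse double neg
Collect:  s(k · m · p, m · p) · t(k · p, m · q · q, neg(p)) · s(k · k · p, k · m)
Sort arguments:  s(k · k · p, k · m) · s(k · m · p, m · p) · t(k · p, m · q · q, neg(p))
Put back:  t(neg(k) · neg(m) · p · p · q · s(neg(q), u) · s(p, q), s(k · k · p, k · m) · s(k · m · p, m · p) · t(k · p, m · q · q, neg(p)), s(neg(m) · neg(m) · neg(q), t(t(m, q, m), s(m, m), u)))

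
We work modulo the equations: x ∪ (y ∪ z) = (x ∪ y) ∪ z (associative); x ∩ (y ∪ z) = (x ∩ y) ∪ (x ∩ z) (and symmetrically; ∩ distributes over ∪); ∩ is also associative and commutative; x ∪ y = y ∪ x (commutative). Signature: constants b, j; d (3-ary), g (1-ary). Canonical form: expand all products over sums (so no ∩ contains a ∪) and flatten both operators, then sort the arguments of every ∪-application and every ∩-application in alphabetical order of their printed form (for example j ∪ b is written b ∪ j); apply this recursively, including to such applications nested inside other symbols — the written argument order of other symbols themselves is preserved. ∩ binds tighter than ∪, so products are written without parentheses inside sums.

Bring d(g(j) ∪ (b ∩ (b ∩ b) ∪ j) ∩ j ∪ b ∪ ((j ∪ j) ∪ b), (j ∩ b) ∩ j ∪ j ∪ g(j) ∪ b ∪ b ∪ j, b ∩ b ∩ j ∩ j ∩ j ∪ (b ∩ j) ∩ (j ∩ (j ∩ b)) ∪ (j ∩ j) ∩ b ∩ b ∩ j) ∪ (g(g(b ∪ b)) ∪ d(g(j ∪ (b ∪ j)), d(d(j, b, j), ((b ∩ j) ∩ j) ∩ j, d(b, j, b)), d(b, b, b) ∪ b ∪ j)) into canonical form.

Expand products over sums:  d(b ∪ b ∪ b ∩ b ∩ b ∩ j ∪ g(j) ∪ j ∪ j ∪ j ∩ j, b ∪ b ∪ b ∩ j ∩ j ∪ g(j) ∪ j ∪ j, b ∩ b ∩ j ∩ j ∩ j ∪ b ∩ b ∩ j ∩ j ∩ j ∪ b ∩ b ∩ j ∩ j ∩ j) ∪ g(g(b ∪ b)) ∪ d(g(b ∪ j ∪ j), d(d(j, b, j), b ∩ j ∩ j ∩ j, d(b, j, b)), b ∪ d(b, b, b) ∪ j)
Sort:  d(b ∪ b ∪ b ∩ b ∩ b ∩ j ∪ g(j) ∪ j ∪ j ∪ j ∩ j, b ∪ b ∪ b ∩ j ∩ j ∪ g(j) ∪ j ∪ j, b ∩ b ∩ j ∩ j ∩ j ∪ b ∩ b ∩ j ∩ j ∩ j ∪ b ∩ b ∩ j ∩ j ∩ j) ∪ d(g(b ∪ j ∪ j), d(d(j, b, j), b ∩ j ∩ j ∩ j, d(b, j, b)), b ∪ d(b, b, b) ∪ j) ∪ g(g(b ∪ b))

Answer: d(b ∪ b ∪ b ∩ b ∩ b ∩ j ∪ g(j) ∪ j ∪ j ∪ j ∩ j, b ∪ b ∪ b ∩ j ∩ j ∪ g(j) ∪ j ∪ j, b ∩ b ∩ j ∩ j ∩ j ∪ b ∩ b ∩ j ∩ j ∩ j ∪ b ∩ b ∩ j ∩ j ∩ j) ∪ d(g(b ∪ j ∪ j), d(d(j, b, j), b ∩ j ∩ j ∩ j, d(b, j, b)), b ∪ d(b, b, b) ∪ j) ∪ g(g(b ∪ b))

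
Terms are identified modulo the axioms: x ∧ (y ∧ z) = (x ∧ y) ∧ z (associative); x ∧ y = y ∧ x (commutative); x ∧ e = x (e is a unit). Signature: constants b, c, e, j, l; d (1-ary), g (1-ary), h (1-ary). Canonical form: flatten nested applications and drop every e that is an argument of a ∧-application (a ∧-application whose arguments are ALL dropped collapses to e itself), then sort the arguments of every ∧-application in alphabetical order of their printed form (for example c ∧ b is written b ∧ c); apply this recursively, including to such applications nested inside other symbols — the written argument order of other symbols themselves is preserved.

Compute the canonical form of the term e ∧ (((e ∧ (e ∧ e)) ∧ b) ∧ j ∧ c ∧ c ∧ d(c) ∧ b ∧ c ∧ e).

Un-nest:  e ∧ e ∧ e ∧ e ∧ b ∧ j ∧ c ∧ c ∧ d(c) ∧ b ∧ c ∧ e
Units out:  drop e (×5)
Sort arguments:  b ∧ b ∧ c ∧ c ∧ c ∧ d(c) ∧ j

Answer: b ∧ b ∧ c ∧ c ∧ c ∧ d(c) ∧ j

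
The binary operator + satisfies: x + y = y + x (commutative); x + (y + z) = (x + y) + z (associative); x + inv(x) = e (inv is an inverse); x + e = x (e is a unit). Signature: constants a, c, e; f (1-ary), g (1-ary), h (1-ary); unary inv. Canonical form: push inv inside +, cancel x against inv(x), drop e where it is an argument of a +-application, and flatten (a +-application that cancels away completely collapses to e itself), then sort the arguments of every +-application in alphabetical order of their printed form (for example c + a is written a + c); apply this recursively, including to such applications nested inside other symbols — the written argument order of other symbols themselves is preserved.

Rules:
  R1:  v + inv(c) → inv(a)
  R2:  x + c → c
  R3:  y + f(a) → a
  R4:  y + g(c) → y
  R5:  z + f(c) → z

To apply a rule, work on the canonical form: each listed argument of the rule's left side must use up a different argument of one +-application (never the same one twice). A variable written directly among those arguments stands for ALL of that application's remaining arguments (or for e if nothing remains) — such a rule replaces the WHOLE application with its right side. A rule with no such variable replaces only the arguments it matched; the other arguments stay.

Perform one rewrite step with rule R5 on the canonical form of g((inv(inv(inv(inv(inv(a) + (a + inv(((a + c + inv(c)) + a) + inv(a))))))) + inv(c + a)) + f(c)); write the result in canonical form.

Canonical form:  g(f(c) + inv(a) + inv(a) + inv(c))
R5 matches:  uses f(c);  z := inv(a) + inv(a) + inv(c)
Every leftover argument binds to the variable; the entire application is replaced.
Result:  g(inv(a) + inv(a) + inv(c))

Answer: g(inv(a) + inv(a) + inv(c))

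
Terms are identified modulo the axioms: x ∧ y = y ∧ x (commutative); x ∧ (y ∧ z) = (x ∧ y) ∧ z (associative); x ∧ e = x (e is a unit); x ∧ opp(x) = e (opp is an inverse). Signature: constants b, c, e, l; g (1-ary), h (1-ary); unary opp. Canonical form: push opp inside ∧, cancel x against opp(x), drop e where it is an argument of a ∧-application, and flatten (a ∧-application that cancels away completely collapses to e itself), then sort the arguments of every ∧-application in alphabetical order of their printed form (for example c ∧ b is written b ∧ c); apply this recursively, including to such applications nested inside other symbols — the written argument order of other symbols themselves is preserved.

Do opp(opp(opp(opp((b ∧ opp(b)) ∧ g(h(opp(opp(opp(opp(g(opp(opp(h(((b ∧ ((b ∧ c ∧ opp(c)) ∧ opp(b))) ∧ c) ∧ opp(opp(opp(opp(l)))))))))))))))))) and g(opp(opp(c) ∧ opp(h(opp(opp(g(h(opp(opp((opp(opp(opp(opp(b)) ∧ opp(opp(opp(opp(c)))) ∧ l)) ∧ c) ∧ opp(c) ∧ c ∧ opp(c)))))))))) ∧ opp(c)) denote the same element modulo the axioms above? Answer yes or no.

Answer: yes — both canonical forms are g(h(g(h(b ∧ c ∧ l))))

Derivation:
Left:  opp(opp(opp(opp((b ∧ opp(b)) ∧ g(h(opp(opp(opp(opp(g(opp(opp(h(((b ∧ ((b ∧ c ∧ opp(c)) ∧ opp(b))) ∧ c) ∧ opp(opp(opp(opp(l))))))))))))))))))
  Push opp inside:  distribute opp over ∧ and collapse double opp
  Inverses cancel:  b cancels
  Collect terms:  g(h(g(h(b ∧ c ∧ l))))
Right:  g(opp(opp(c) ∧ opp(h(opp(opp(g(h(opp(opp((opp(opp(opp(opp(b)) ∧ opp(opp(opp(opp(c)))) ∧ l)) ∧ c) ∧ opp(c) ∧ c ∧ opp(c)))))))))) ∧ opp(c))
  Descend into:  opp(opp(c) ∧ opp(h(opp(opp(g(h(opp(opp((opp(opp(opp(opp(b)) ∧ opp(opp(opp(opp(c)))) ∧ l)) ∧ c) ∧ opp(c) ∧ c ∧ opp(c)))))))))) ∧ opp(c)
  Push opp inside:  distribute opp over ∧ and collapse double opp
  Inverses cancel:  c cancels
  Collect:  h(g(h(b ∧ c ∧ l)))
  Put back:  g(h(g(h(b ∧ c ∧ l))))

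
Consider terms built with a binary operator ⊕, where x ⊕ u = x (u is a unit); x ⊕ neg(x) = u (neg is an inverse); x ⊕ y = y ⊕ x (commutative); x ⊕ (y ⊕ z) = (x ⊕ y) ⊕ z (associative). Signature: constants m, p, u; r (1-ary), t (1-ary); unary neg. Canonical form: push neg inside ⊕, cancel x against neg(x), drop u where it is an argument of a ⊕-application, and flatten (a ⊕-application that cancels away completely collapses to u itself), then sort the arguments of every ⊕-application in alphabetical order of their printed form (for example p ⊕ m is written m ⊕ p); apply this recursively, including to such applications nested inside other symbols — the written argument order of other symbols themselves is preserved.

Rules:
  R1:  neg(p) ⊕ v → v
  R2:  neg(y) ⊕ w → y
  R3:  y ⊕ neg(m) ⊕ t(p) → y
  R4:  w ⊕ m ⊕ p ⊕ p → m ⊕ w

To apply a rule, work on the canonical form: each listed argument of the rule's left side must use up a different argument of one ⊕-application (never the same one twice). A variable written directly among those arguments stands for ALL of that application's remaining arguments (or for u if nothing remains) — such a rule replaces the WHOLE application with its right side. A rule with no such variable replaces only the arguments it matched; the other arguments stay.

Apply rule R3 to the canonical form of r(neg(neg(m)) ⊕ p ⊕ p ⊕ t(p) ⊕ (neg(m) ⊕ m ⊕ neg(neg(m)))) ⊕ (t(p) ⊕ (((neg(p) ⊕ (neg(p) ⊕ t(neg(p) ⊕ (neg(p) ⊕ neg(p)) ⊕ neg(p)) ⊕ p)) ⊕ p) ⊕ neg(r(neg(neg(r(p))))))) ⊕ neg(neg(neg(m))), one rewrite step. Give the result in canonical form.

Canonical form:  neg(m) ⊕ neg(r(r(p))) ⊕ r(m ⊕ m ⊕ p ⊕ p ⊕ t(p)) ⊕ t(neg(p) ⊕ neg(p) ⊕ neg(p) ⊕ neg(p)) ⊕ t(p)
Match R3:  consume neg(m), t(p);  y := neg(r(r(p))) ⊕ r(m ⊕ m ⊕ p ⊕ p ⊕ t(p)) ⊕ t(neg(p) ⊕ neg(p) ⊕ neg(p) ⊕ neg(p))
The extension variable absorbs all remaining arguments, so the whole application is rewritten.
New term:  neg(r(r(p))) ⊕ r(m ⊕ m ⊕ p ⊕ p ⊕ t(p)) ⊕ t(neg(p) ⊕ neg(p) ⊕ neg(p) ⊕ neg(p))

Answer: neg(r(r(p))) ⊕ r(m ⊕ m ⊕ p ⊕ p ⊕ t(p)) ⊕ t(neg(p) ⊕ neg(p) ⊕ neg(p) ⊕ neg(p))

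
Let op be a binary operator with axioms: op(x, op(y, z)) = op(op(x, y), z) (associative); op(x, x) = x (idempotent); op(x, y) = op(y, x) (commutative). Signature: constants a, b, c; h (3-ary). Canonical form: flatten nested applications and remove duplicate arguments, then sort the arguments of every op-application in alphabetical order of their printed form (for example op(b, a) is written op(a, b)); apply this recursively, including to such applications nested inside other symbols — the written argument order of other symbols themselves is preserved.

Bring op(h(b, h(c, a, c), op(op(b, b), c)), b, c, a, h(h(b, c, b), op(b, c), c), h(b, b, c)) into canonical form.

Inside:  h(b, h(c, a, c), op(op(b, b), c))  →  h(b, h(c, a, c), op(b, c))
Sort arguments:  op(a, b, c, h(b, b, c), h(b, h(c, a, c), op(b, c)), h(h(b, c, b), op(b, c), c))

Answer: op(a, b, c, h(b, b, c), h(b, h(c, a, c), op(b, c)), h(h(b, c, b), op(b, c), c))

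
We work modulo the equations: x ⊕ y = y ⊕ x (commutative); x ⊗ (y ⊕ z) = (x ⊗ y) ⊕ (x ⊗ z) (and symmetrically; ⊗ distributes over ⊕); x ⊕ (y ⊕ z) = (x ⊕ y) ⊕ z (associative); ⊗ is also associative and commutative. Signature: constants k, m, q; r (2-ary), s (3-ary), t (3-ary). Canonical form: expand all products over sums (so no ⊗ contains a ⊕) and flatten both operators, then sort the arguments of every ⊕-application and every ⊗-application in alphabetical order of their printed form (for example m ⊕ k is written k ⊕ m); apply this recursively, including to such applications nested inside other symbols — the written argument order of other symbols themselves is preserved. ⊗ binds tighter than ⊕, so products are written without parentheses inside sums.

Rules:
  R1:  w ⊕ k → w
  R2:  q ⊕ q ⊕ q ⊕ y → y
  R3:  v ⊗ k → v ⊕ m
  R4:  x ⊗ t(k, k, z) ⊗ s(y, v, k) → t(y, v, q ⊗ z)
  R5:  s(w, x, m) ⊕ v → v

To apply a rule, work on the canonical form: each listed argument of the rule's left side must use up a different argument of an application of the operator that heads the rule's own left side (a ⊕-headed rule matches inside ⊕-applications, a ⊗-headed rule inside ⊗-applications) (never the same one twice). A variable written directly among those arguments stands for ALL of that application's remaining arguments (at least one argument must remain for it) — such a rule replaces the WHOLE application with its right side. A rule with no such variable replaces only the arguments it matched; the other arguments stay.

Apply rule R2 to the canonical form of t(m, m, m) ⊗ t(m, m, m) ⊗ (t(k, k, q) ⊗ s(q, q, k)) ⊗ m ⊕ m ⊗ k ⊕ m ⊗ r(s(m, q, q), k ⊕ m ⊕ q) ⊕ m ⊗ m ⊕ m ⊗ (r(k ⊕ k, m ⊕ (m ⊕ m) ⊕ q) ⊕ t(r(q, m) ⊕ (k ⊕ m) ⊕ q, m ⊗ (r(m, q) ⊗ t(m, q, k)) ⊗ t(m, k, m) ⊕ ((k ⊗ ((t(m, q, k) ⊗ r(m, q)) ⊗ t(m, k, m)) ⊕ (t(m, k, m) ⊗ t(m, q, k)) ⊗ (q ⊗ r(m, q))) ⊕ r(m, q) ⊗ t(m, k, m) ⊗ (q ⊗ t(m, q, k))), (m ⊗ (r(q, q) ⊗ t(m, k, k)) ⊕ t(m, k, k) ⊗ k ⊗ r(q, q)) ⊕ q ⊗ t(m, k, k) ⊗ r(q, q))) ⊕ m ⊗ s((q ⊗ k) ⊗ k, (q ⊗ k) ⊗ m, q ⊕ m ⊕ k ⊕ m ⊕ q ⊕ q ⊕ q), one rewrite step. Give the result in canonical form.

Canonical form:  k ⊗ m ⊕ m ⊗ m ⊕ m ⊗ r(k ⊕ k, m ⊕ m ⊕ m ⊕ q) ⊕ m ⊗ r(s(m, q, q), k ⊕ m ⊕ q) ⊕ m ⊗ s(k ⊗ k ⊗ q, k ⊗ m ⊗ q, k ⊕ m ⊕ m ⊕ q ⊕ q ⊕ q ⊕ q) ⊕ m ⊗ s(q, q, k) ⊗ t(k, k, q) ⊗ t(m, m, m) ⊗ t(m, m, m) ⊕ m ⊗ t(k ⊕ m ⊕ q ⊕ r(q, m), k ⊗ r(m, q) ⊗ t(m, k, m) ⊗ t(m, q, k) ⊕ m ⊗ r(m, q) ⊗ t(m, k, m) ⊗ t(m, q, k) ⊕ q ⊗ r(m, q) ⊗ t(m, k, m) ⊗ t(m, q, k) ⊕ q ⊗ r(m, q) ⊗ t(m, k, m) ⊗ t(m, q, k), k ⊗ r(q, q) ⊗ t(m, k, k) ⊕ m ⊗ r(q, q) ⊗ t(m, k, k) ⊕ q ⊗ r(q, q) ⊗ t(m, k, k))
Match R2:  consume q, q, q;  y := k ⊕ m ⊕ m ⊕ q
The extension variable absorbs all remaining arguments, so the whole application is rewritten.
Result:  k ⊗ m ⊕ m ⊗ m ⊕ m ⊗ r(k ⊕ k, m ⊕ m ⊕ m ⊕ q) ⊕ m ⊗ r(s(m, q, q), k ⊕ m ⊕ q) ⊕ m ⊗ s(k ⊗ k ⊗ q, k ⊗ m ⊗ q, k ⊕ m ⊕ m ⊕ q) ⊕ m ⊗ s(q, q, k) ⊗ t(k, k, q) ⊗ t(m, m, m) ⊗ t(m, m, m) ⊕ m ⊗ t(k ⊕ m ⊕ q ⊕ r(q, m), k ⊗ r(m, q) ⊗ t(m, k, m) ⊗ t(m, q, k) ⊕ m ⊗ r(m, q) ⊗ t(m, k, m) ⊗ t(m, q, k) ⊕ q ⊗ r(m, q) ⊗ t(m, k, m) ⊗ t(m, q, k) ⊕ q ⊗ r(m, q) ⊗ t(m, k, m) ⊗ t(m, q, k), k ⊗ r(q, q) ⊗ t(m, k, k) ⊕ m ⊗ r(q, q) ⊗ t(m, k, k) ⊕ q ⊗ r(q, q) ⊗ t(m, k, k))

Answer: k ⊗ m ⊕ m ⊗ m ⊕ m ⊗ r(k ⊕ k, m ⊕ m ⊕ m ⊕ q) ⊕ m ⊗ r(s(m, q, q), k ⊕ m ⊕ q) ⊕ m ⊗ s(k ⊗ k ⊗ q, k ⊗ m ⊗ q, k ⊕ m ⊕ m ⊕ q) ⊕ m ⊗ s(q, q, k) ⊗ t(k, k, q) ⊗ t(m, m, m) ⊗ t(m, m, m) ⊕ m ⊗ t(k ⊕ m ⊕ q ⊕ r(q, m), k ⊗ r(m, q) ⊗ t(m, k, m) ⊗ t(m, q, k) ⊕ m ⊗ r(m, q) ⊗ t(m, k, m) ⊗ t(m, q, k) ⊕ q ⊗ r(m, q) ⊗ t(m, k, m) ⊗ t(m, q, k) ⊕ q ⊗ r(m, q) ⊗ t(m, k, m) ⊗ t(m, q, k), k ⊗ r(q, q) ⊗ t(m, k, k) ⊕ m ⊗ r(q, q) ⊗ t(m, k, k) ⊕ q ⊗ r(q, q) ⊗ t(m, k, k))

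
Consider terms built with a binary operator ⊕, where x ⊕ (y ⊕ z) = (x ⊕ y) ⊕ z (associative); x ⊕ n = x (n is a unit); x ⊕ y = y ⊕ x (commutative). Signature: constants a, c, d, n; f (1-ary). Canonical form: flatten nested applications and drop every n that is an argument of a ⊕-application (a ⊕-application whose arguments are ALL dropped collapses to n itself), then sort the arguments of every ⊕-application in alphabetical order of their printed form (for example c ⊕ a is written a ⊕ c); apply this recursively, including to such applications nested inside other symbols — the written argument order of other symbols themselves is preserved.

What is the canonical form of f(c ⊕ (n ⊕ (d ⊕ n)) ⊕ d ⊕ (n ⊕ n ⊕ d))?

Work inside:  c ⊕ (n ⊕ (d ⊕ n)) ⊕ d ⊕ (n ⊕ n ⊕ d)
Merge nested applications:  c ⊕ n ⊕ d ⊕ n ⊕ d ⊕ n ⊕ n ⊕ d
Units out:  drop n (×4)
Sort:  c ⊕ d ⊕ d ⊕ d
Rebuild:  f(c ⊕ d ⊕ d ⊕ d)

Answer: f(c ⊕ d ⊕ d ⊕ d)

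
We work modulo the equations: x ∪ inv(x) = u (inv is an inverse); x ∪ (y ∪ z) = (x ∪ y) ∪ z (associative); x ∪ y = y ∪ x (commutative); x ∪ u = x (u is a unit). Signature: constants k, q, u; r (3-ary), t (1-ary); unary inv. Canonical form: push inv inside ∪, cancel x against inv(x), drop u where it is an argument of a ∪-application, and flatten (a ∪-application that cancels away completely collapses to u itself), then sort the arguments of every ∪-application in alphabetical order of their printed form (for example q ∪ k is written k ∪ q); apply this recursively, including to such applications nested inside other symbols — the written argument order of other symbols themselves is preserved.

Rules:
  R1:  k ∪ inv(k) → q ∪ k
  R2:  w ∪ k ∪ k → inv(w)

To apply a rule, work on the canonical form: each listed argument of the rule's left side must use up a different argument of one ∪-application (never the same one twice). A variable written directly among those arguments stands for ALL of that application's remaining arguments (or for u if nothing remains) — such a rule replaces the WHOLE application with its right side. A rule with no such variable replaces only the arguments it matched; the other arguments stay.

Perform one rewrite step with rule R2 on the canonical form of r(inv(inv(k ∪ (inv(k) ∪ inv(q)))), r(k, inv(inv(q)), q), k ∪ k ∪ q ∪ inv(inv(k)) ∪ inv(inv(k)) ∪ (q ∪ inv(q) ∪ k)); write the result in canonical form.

Canonical form:  r(inv(q), r(k, q, q), k ∪ k ∪ k ∪ k ∪ k ∪ q)
Apply R2:  consuming k, k;  w := k ∪ k ∪ k ∪ q
The extension variable absorbs all remaining arguments, so the whole application is rewritten.
Giving:  r(inv(q), r(k, q, q), inv(k) ∪ inv(k) ∪ inv(k) ∪ inv(q))

Answer: r(inv(q), r(k, q, q), inv(k) ∪ inv(k) ∪ inv(k) ∪ inv(q))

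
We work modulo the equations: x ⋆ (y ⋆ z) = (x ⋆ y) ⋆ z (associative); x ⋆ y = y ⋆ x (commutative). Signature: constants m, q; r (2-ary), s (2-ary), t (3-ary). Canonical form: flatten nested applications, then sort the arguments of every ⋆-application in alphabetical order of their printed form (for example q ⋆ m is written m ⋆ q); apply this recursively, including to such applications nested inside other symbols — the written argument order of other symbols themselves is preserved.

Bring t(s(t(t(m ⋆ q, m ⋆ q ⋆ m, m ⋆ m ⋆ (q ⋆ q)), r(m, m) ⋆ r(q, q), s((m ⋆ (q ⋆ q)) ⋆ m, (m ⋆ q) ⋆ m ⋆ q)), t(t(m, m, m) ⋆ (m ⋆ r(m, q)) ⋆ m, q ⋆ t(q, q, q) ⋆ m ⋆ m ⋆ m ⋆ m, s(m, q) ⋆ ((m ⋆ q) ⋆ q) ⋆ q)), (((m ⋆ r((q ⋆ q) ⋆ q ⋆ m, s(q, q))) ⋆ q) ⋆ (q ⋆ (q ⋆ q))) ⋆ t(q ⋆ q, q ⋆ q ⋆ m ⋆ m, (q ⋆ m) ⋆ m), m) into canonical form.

Focus inside:  (((m ⋆ r((q ⋆ q) ⋆ q ⋆ m, s(q, q))) ⋆ q) ⋆ (q ⋆ (q ⋆ q))) ⋆ t(q ⋆ q, q ⋆ q ⋆ m ⋆ m, (q ⋆ m) ⋆ m)
Merge nested applications:  m ⋆ r((q ⋆ q) ⋆ q ⋆ m, s(q, q)) ⋆ q ⋆ q ⋆ q ⋆ q ⋆ t(q ⋆ q, q ⋆ q ⋆ m ⋆ m, (q ⋆ m) ⋆ m)
Canonicalize subterm:  r((q ⋆ q) ⋆ q ⋆ m, s(q, q))  →  r(m ⋆ q ⋆ q ⋆ q, s(q, q))
Inside:  t(q ⋆ q, q ⋆ q ⋆ m ⋆ m, (q ⋆ m) ⋆ m)  →  t(q ⋆ q, m ⋆ m ⋆ q ⋆ q, m ⋆ m ⋆ q)
Order the arguments:  m ⋆ q ⋆ q ⋆ q ⋆ q ⋆ r(m ⋆ q ⋆ q ⋆ q, s(q, q)) ⋆ t(q ⋆ q, m ⋆ m ⋆ q ⋆ q, m ⋆ m ⋆ q)
Rebuild:  t(s(t(t(m ⋆ q, m ⋆ m ⋆ q, m ⋆ m ⋆ q ⋆ q), r(m, m) ⋆ r(q, q), s(m ⋆ m ⋆ q ⋆ q, m ⋆ m ⋆ q ⋆ q)), t(m ⋆ m ⋆ r(m, q) ⋆ t(m, m, m), m ⋆ m ⋆ m ⋆ m ⋆ q ⋆ t(q, q, q), m ⋆ q ⋆ q ⋆ q ⋆ s(m, q))), m ⋆ q ⋆ q ⋆ q ⋆ q ⋆ r(m ⋆ q ⋆ q ⋆ q, s(q, q)) ⋆ t(q ⋆ q, m ⋆ m ⋆ q ⋆ q, m ⋆ m ⋆ q), m)

Answer: t(s(t(t(m ⋆ q, m ⋆ m ⋆ q, m ⋆ m ⋆ q ⋆ q), r(m, m) ⋆ r(q, q), s(m ⋆ m ⋆ q ⋆ q, m ⋆ m ⋆ q ⋆ q)), t(m ⋆ m ⋆ r(m, q) ⋆ t(m, m, m), m ⋆ m ⋆ m ⋆ m ⋆ q ⋆ t(q, q, q), m ⋆ q ⋆ q ⋆ q ⋆ s(m, q))), m ⋆ q ⋆ q ⋆ q ⋆ q ⋆ r(m ⋆ q ⋆ q ⋆ q, s(q, q)) ⋆ t(q ⋆ q, m ⋆ m ⋆ q ⋆ q, m ⋆ m ⋆ q), m)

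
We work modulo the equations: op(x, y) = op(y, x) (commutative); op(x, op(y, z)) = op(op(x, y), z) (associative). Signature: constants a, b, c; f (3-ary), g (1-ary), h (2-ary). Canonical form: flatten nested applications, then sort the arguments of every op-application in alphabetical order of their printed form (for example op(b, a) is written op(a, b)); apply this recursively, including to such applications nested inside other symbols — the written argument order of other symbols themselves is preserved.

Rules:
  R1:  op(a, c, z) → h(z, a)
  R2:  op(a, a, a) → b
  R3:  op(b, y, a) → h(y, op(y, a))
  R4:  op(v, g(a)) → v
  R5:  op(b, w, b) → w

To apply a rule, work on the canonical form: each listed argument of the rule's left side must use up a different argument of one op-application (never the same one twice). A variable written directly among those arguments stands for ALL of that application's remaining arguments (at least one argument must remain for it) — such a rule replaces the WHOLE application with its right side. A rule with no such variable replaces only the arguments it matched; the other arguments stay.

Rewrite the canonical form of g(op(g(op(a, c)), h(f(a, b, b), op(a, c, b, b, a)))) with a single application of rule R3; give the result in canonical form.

Answer: g(op(g(op(a, c)), h(f(a, b, b), h(op(a, b, c), op(a, a, b, c)))))

Derivation:
Canonical form:  g(op(g(op(a, c)), h(f(a, b, b), op(a, a, b, b, c))))
Apply R3:  consuming a, b;  y := op(a, b, c)
The extension variable absorbs all remaining arguments, so the whole application is rewritten.
New term:  g(op(g(op(a, c)), h(f(a, b, b), h(op(a, b, c), op(a, a, b, c)))))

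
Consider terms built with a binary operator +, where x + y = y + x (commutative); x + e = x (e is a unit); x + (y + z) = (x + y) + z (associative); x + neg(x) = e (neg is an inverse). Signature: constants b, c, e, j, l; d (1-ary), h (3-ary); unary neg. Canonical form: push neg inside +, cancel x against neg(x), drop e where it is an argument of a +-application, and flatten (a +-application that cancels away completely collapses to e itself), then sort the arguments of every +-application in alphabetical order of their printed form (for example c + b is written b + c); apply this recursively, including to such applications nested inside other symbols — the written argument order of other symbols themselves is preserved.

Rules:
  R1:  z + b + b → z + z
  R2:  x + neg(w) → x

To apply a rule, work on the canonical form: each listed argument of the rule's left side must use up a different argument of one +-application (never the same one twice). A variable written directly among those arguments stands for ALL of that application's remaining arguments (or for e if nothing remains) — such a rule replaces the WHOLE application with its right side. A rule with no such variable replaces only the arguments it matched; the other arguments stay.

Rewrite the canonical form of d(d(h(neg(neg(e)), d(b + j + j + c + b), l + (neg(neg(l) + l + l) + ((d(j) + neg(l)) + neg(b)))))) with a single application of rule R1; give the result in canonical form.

Answer: d(d(h(e, d(c + c + j + j + j + j), d(j) + neg(b) + neg(l))))

Derivation:
Canonical form:  d(d(h(e, d(b + b + c + j + j), d(j) + neg(b) + neg(l))))
Apply R1:  consuming b, b;  z := c + j + j
The extension variable absorbs all remaining arguments, so the whole application is rewritten.
Giving:  d(d(h(e, d(c + c + j + j + j + j), d(j) + neg(b) + neg(l))))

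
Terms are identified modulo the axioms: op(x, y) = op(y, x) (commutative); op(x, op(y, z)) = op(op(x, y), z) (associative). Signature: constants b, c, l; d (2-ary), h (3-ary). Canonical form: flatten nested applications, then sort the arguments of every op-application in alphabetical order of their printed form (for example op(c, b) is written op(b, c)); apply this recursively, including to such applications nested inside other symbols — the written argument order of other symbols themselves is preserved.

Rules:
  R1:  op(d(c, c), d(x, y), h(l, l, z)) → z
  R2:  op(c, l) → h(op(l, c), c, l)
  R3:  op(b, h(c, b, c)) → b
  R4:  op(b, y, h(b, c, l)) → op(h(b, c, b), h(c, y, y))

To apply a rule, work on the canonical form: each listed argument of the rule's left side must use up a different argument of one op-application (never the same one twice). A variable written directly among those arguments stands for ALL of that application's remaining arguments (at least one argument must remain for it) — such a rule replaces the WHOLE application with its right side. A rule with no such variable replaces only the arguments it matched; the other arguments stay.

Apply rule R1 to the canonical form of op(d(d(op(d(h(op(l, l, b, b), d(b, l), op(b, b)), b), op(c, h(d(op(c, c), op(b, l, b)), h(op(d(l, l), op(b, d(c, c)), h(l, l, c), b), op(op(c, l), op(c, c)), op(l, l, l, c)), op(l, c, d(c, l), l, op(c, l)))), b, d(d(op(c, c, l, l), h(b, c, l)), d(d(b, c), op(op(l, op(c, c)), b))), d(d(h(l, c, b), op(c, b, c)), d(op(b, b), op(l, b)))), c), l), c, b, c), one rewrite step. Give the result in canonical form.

Canonical form:  op(b, c, c, d(d(op(b, c, d(d(h(l, c, b), op(b, c, c)), d(op(b, b), op(b, l))), d(d(op(c, c, l, l), h(b, c, l)), d(d(b, c), op(b, c, c, l))), d(h(op(b, b, l, l), d(b, l), op(b, b)), b), h(d(op(c, c), op(b, b, l)), h(op(b, b, d(c, c), d(l, l), h(l, l, c)), op(c, c, c, l), op(c, l, l, l)), op(c, c, d(c, l), l, l, l))), c), l))
R1 matches:  uses d(c, c), d(l, l), h(l, l, c);  x := l, y := l, z := c
New term:  op(b, c, c, d(d(op(b, c, d(d(h(l, c, b), op(b, c, c)), d(op(b, b), op(b, l))), d(d(op(c, c, l, l), h(b, c, l)), d(d(b, c), op(b, c, c, l))), d(h(op(b, b, l, l), d(b, l), op(b, b)), b), h(d(op(c, c), op(b, b, l)), h(op(b, b, c), op(c, c, c, l), op(c, l, l, l)), op(c, c, d(c, l), l, l, l))), c), l))

Answer: op(b, c, c, d(d(op(b, c, d(d(h(l, c, b), op(b, c, c)), d(op(b, b), op(b, l))), d(d(op(c, c, l, l), h(b, c, l)), d(d(b, c), op(b, c, c, l))), d(h(op(b, b, l, l), d(b, l), op(b, b)), b), h(d(op(c, c), op(b, b, l)), h(op(b, b, c), op(c, c, c, l), op(c, l, l, l)), op(c, c, d(c, l), l, l, l))), c), l))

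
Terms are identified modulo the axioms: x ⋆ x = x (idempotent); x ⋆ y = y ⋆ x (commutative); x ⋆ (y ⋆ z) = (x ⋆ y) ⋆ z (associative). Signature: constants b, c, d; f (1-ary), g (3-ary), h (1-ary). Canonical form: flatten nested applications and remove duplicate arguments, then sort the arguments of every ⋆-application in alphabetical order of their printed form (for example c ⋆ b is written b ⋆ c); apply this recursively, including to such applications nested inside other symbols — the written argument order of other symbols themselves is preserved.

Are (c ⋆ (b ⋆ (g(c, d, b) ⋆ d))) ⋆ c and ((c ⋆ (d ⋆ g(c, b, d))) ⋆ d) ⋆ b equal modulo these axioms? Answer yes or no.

Left:  (c ⋆ (b ⋆ (g(c, d, b) ⋆ d))) ⋆ c
  Flatten:  c ⋆ b ⋆ g(c, d, b) ⋆ d ⋆ c
  Drop duplicates:  drop duplicate c
  Order the arguments:  b ⋆ c ⋆ d ⋆ g(c, d, b)
Right:  ((c ⋆ (d ⋆ g(c, b, d))) ⋆ d) ⋆ b
  Un-nest:  c ⋆ d ⋆ g(c, b, d) ⋆ d ⋆ b
  Idempotence:  drop duplicate d
  Sort:  b ⋆ c ⋆ d ⋆ g(c, b, d)

Answer: no — b ⋆ c ⋆ d ⋆ g(c, d, b) vs b ⋆ c ⋆ d ⋆ g(c, b, d)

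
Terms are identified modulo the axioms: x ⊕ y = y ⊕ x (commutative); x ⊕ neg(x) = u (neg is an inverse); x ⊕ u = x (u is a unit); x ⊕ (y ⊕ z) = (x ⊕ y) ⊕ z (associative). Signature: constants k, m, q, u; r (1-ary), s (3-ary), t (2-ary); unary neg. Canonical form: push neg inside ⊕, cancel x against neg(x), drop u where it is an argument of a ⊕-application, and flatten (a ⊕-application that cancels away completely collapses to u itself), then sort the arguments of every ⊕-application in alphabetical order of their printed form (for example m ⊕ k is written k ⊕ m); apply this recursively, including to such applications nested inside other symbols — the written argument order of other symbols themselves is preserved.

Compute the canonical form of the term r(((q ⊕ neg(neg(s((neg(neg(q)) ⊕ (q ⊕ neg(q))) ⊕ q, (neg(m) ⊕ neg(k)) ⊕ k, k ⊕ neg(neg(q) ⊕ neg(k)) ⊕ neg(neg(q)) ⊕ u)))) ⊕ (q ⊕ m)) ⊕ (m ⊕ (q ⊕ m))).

Focus inside:  ((q ⊕ neg(neg(s((neg(neg(q)) ⊕ (q ⊕ neg(q))) ⊕ q, (neg(m) ⊕ neg(k)) ⊕ k, k ⊕ neg(neg(q) ⊕ neg(k)) ⊕ neg(neg(q)) ⊕ u)))) ⊕ (q ⊕ m)) ⊕ (m ⊕ (q ⊕ m))
Push neg inside:  distribute neg over ⊕ and collapse double neg
Collect terms:  q ⊕ q ⊕ q ⊕ s(q ⊕ q, neg(m), k ⊕ k ⊕ q ⊕ q) ⊕ m ⊕ m ⊕ m
Sort:  m ⊕ m ⊕ m ⊕ q ⊕ q ⊕ q ⊕ s(q ⊕ q, neg(m), k ⊕ k ⊕ q ⊕ q)
Rebuild:  r(m ⊕ m ⊕ m ⊕ q ⊕ q ⊕ q ⊕ s(q ⊕ q, neg(m), k ⊕ k ⊕ q ⊕ q))

Answer: r(m ⊕ m ⊕ m ⊕ q ⊕ q ⊕ q ⊕ s(q ⊕ q, neg(m), k ⊕ k ⊕ q ⊕ q))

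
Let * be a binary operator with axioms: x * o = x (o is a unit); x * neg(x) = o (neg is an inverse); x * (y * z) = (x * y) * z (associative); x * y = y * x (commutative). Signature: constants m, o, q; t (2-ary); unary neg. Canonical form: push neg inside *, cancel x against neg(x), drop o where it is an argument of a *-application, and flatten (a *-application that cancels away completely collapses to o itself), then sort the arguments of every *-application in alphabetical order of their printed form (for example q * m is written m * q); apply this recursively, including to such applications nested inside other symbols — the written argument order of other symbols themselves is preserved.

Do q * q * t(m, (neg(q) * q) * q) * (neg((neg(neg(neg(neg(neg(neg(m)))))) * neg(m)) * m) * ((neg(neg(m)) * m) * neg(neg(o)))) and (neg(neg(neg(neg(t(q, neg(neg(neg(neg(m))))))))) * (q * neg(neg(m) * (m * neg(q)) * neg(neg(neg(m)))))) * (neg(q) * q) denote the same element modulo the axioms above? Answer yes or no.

Answer: no — m * q * q * t(m, q) vs m * q * q * t(q, m)

Derivation:
Left:  q * q * t(m, (neg(q) * q) * q) * (neg((neg(neg(neg(neg(neg(neg(m)))))) * neg(m)) * m) * ((neg(neg(m)) * m) * neg(neg(o))))
  Push neg inside:  distribute neg over * and collapse double neg
  Combine occurrences:  q * q * t(m, q) * m
  Sort arguments:  m * q * q * t(m, q)
Right:  (neg(neg(neg(neg(t(q, neg(neg(neg(neg(m))))))))) * (q * neg(neg(m) * (m * neg(q)) * neg(neg(neg(m)))))) * (neg(q) * q)
  Push neg inside:  distribute neg over * and collapse double neg
  Collect terms:  t(q, m) * q * q * m
  Sort arguments:  m * q * q * t(q, m)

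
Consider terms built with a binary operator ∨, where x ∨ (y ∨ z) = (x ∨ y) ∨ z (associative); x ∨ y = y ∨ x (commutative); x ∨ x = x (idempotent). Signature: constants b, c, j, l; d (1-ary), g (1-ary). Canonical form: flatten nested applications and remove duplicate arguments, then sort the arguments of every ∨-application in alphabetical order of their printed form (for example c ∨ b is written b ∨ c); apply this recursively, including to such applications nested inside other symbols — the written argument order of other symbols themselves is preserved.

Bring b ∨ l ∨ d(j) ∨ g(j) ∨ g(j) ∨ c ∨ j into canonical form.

Deduplicate:  drop duplicate g(j)
Sort arguments:  b ∨ c ∨ d(j) ∨ g(j) ∨ j ∨ l

Answer: b ∨ c ∨ d(j) ∨ g(j) ∨ j ∨ l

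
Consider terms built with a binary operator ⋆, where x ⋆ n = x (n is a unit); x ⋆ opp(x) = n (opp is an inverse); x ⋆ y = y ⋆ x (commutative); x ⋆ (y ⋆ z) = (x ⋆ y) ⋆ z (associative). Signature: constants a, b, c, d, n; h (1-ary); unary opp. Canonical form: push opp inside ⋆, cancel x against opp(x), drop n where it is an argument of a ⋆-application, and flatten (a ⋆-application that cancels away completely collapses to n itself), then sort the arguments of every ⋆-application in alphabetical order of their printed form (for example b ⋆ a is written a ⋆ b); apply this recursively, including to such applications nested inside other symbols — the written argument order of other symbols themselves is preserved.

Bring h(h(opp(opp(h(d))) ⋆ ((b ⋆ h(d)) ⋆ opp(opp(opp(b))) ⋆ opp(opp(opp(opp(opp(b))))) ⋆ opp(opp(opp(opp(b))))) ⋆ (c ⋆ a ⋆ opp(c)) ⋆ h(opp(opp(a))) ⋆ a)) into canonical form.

Answer: h(h(a ⋆ a ⋆ h(a) ⋆ h(d) ⋆ h(d)))

Derivation:
Descend into:  opp(opp(h(d))) ⋆ ((b ⋆ h(d)) ⋆ opp(opp(opp(b))) ⋆ opp(opp(opp(opp(opp(b))))) ⋆ opp(opp(opp(opp(b))))) ⋆ (c ⋆ a ⋆ opp(c)) ⋆ h(opp(opp(a))) ⋆ a
Push opp inside:  distribute opp over ⋆ and collapse double opp
Cancel inverse pairs:  b cancels; c cancels
Collect:  h(d) ⋆ h(d) ⋆ a ⋆ a ⋆ h(a)
Sort:  a ⋆ a ⋆ h(a) ⋆ h(d) ⋆ h(d)
Reassemble:  h(h(a ⋆ a ⋆ h(a) ⋆ h(d) ⋆ h(d)))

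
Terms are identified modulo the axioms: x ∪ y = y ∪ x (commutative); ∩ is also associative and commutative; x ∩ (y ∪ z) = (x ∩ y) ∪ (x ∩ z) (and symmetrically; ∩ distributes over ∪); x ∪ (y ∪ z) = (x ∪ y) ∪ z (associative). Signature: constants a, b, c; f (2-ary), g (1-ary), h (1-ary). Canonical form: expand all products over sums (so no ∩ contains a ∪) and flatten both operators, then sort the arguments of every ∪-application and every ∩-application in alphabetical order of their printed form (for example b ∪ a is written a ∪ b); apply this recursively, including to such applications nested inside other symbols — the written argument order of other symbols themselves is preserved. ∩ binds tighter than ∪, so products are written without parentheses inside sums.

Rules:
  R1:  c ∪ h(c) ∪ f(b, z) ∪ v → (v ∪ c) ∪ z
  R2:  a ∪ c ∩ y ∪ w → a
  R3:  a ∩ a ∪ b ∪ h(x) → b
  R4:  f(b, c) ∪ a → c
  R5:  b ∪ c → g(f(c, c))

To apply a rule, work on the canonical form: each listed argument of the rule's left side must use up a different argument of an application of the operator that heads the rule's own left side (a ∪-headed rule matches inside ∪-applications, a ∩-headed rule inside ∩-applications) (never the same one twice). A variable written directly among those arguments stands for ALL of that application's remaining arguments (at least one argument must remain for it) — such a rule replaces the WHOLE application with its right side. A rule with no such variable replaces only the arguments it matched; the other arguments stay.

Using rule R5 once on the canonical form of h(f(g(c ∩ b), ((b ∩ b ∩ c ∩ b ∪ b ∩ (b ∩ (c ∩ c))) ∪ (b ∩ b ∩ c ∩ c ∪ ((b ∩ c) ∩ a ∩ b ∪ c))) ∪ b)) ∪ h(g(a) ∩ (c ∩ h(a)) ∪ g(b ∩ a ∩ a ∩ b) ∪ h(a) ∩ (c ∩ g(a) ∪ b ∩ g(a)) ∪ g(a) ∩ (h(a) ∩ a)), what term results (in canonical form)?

Canonical form:  h(a ∩ g(a) ∩ h(a) ∪ b ∩ g(a) ∩ h(a) ∪ c ∩ g(a) ∩ h(a) ∪ c ∩ g(a) ∩ h(a) ∪ g(a ∩ a ∩ b ∩ b)) ∪ h(f(g(b ∩ c), a ∩ b ∩ b ∩ c ∪ b ∪ b ∩ b ∩ b ∩ c ∪ b ∩ b ∩ c ∩ c ∪ b ∩ b ∩ c ∩ c ∪ c))
Match R5:  consume b, c
Result:  h(a ∩ g(a) ∩ h(a) ∪ b ∩ g(a) ∩ h(a) ∪ c ∩ g(a) ∩ h(a) ∪ c ∩ g(a) ∩ h(a) ∪ g(a ∩ a ∩ b ∩ b)) ∪ h(f(g(b ∩ c), a ∩ b ∩ b ∩ c ∪ b ∩ b ∩ b ∩ c ∪ b ∩ b ∩ c ∩ c ∪ b ∩ b ∩ c ∩ c ∪ g(f(c, c))))

Answer: h(a ∩ g(a) ∩ h(a) ∪ b ∩ g(a) ∩ h(a) ∪ c ∩ g(a) ∩ h(a) ∪ c ∩ g(a) ∩ h(a) ∪ g(a ∩ a ∩ b ∩ b)) ∪ h(f(g(b ∩ c), a ∩ b ∩ b ∩ c ∪ b ∩ b ∩ b ∩ c ∪ b ∩ b ∩ c ∩ c ∪ b ∩ b ∩ c ∩ c ∪ g(f(c, c))))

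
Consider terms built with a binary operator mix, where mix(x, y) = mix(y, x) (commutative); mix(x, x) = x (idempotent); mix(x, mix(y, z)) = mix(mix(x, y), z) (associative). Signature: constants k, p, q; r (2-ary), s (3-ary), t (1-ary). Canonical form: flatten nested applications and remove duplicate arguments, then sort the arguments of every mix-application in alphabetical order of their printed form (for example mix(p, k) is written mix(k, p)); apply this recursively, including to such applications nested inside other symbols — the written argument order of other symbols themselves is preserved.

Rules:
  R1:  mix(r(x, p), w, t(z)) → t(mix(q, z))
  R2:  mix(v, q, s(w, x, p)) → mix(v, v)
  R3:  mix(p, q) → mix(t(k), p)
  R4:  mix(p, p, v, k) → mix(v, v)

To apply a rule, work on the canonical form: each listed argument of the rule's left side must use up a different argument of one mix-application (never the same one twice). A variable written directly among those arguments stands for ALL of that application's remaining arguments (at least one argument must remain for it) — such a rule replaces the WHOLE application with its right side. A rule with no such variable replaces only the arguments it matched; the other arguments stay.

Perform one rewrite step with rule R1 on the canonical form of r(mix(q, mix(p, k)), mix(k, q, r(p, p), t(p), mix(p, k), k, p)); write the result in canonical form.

Answer: r(mix(k, p, q), t(mix(p, q)))

Derivation:
Canonical form:  r(mix(k, p, q), mix(k, p, q, r(p, p), t(p)))
R1 matches:  uses r(p, p), t(p);  w := mix(k, p, q), x := p, z := p
The extension variable absorbs all remaining arguments, so the whole application is rewritten.
New term:  r(mix(k, p, q), t(mix(p, q)))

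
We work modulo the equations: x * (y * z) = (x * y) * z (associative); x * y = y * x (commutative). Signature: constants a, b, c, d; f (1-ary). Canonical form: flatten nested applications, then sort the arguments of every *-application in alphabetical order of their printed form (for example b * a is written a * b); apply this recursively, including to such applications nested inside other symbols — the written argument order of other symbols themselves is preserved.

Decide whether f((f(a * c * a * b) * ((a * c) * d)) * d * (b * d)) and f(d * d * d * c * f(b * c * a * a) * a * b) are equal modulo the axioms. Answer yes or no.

Answer: yes — both canonical forms are f(a * b * c * d * d * d * f(a * a * b * c))

Derivation:
Left:  f((f(a * c * a * b) * ((a * c) * d)) * d * (b * d))
  Focus inside:  (f(a * c * a * b) * ((a * c) * d)) * d * (b * d)
  Un-nest:  f(a * c * a * b) * a * c * d * d * b * d
  Inside:  f(a * c * a * b)  →  f(a * a * b * c)
  Order the arguments:  a * b * c * d * d * d * f(a * a * b * c)
  Rebuild:  f(a * b * c * d * d * d * f(a * a * b * c))
Right:  f(d * d * d * c * f(b * c * a * a) * a * b)
  Work inside:  d * d * d * c * f(b * c * a * a) * a * b
  Simplify inside:  f(b * c * a * a)  →  f(a * a * b * c)
  Order the arguments:  a * b * c * d * d * d * f(a * a * b * c)
  Put back:  f(a * b * c * d * d * d * f(a * a * b * c))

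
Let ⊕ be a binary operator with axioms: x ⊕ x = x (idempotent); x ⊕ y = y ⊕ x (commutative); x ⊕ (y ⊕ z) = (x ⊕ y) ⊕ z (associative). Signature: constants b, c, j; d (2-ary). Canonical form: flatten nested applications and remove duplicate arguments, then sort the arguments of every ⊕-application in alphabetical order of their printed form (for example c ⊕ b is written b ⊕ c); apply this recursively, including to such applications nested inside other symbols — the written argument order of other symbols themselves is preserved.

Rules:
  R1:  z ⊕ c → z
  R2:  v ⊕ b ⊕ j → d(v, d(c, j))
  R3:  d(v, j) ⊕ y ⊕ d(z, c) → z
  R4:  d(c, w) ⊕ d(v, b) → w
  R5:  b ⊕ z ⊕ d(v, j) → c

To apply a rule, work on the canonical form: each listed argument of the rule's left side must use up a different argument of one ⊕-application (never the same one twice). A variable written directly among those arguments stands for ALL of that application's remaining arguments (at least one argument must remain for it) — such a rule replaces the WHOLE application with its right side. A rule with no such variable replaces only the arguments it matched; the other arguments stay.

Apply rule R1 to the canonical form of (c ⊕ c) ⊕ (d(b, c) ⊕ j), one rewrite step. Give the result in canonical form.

Answer: d(b, c) ⊕ j

Derivation:
Canonical form:  c ⊕ d(b, c) ⊕ j
R1 matches:  uses c;  z := d(b, c) ⊕ j
The variable takes the whole remainder — replace the entire application.
New term:  d(b, c) ⊕ j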